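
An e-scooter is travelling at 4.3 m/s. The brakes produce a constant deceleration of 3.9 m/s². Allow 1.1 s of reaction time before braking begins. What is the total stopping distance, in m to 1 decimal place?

Reaction distance = v·t_r = 4.3000 × 1.1 = 4.730 m.
Braking distance = v²/(2a) = 4.3000² / (2 × 3.900) = 18.490 / 7.800 = 2.371 m.
Total = 4.730 + 2.371 = 7.101 m.

Total stopping distance ≈ 7.1 m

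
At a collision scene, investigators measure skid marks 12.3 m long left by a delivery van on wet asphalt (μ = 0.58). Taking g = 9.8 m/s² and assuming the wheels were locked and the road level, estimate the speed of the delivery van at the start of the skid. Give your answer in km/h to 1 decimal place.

Deceleration a = μg = 0.58 × 9.8 = 5.684 m/s².
v = √(2a·d) = √(2 × 5.684 × 12.3) = √139.826 = 11.8248 m/s.
= 11.8248 × 3.6 = 42.569 km/h.

Initial speed ≈ 42.6 km/h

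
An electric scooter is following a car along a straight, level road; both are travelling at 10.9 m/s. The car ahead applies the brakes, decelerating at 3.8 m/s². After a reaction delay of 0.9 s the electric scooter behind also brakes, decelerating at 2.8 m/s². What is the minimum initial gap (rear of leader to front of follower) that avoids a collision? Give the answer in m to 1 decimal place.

Minimum gap ≈ 15.4 m

Leader travels v²/(2a_L) = 118.810 / 7.600 = 15.633 m before stopping.
Follower covers v·t_r = 10.9000 × 0.9 = 9.810 m while reacting, then v²/(2a_F) = 118.810 / 5.600 = 21.216 m while braking, for a total of 9.810 + 21.216 = 31.026 m.
Since a_F ≤ a_L and the follower starts braking later, the follower is never slower than the leader, so the closest approach is when both have stopped.
Minimum gap = 31.026 − 15.633 = 15.393 m.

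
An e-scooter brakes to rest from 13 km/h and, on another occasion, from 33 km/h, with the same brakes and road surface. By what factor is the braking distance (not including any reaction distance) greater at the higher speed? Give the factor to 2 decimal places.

Braking distance d = v²/(2a), so with a fixed, d ∝ v².
Factor = (33/13)² = 2.5385² = 6.4440.

Factor ≈ 6.44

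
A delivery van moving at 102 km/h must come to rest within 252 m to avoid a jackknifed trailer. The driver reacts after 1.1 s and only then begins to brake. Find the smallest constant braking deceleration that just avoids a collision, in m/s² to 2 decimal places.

Required deceleration ≈ 1.82 m/s²

102 km/h ÷ 3.6 = 28.3333 m/s.
Distance covered during reaction = 28.3333 × 1.1 = 31.167 m.
Distance available for braking: 252 − 31.167 = 220.833 m.
v² = 2a·d ⇒ a = v²/(2d) = 28.3333² / (2 × 220.833) = 802.776 / 441.666 = 1.8176 m/s².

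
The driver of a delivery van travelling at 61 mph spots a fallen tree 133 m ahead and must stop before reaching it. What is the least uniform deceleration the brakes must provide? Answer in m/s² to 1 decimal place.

61 mph × 0.44704 = 27.2694 m/s.
v² = 2a·d ⇒ a = v²/(2d) = 27.2694² / (2 × 133.000) = 743.620 / 266.000 = 2.7956 m/s².

Required deceleration ≈ 2.8 m/s²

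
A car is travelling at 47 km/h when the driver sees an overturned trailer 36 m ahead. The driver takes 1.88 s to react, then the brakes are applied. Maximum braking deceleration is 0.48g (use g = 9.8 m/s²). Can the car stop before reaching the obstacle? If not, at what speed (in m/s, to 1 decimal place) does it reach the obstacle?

No — it strikes the obstacle at 7.9 m/s

47 km/h ÷ 3.6 = 13.0556 m/s.
a = 0.48 × 9.8 = 4.704 m/s².
Reaction distance = 13.0556 × 1.88 = 24.545 m.
Braking distance needed to stop: v²/(2a) = 170.449 / 9.408 = 18.117 m, so total needed = 24.545 + 18.117 = 42.662 m > 36 m — it cannot stop.
Distance remaining when braking begins: 36 − 24.545 = 11.455 m.
v² = v₀² − 2a·d = 170.449 − 2 × 4.704 × 11.455 = 62.680 m²/s².
v = √62.680 = 7.917 m/s.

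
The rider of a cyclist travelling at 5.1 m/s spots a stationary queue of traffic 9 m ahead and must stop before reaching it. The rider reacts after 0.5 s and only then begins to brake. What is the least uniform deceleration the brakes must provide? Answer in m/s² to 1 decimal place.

Distance covered during reaction = 5.1000 × 0.5 = 2.550 m.
Distance available for braking: 9 − 2.550 = 6.450 m.
v² = 2a·d ⇒ a = v²/(2d) = 5.1000² / (2 × 6.450) = 26.010 / 12.900 = 2.0163 m/s².

Required deceleration ≈ 2.0 m/s²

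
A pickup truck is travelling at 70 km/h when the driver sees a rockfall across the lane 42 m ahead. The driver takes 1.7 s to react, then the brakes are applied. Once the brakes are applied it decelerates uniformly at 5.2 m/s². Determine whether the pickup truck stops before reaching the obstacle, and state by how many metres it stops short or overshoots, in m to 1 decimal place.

70 km/h ÷ 3.6 = 19.4444 m/s.
Reaction distance = 19.4444 × 1.7 = 33.055 m.
Braking distance = v²/(2a) = 378.085 / 10.400 = 36.354 m.
Total stopping distance = 33.055 + 36.354 = 69.409 m, vs 42 m available — it cannot stop in time and overshoots by 69.409 − 42 = 27.409 m.

No — it overshoots by 27.4 m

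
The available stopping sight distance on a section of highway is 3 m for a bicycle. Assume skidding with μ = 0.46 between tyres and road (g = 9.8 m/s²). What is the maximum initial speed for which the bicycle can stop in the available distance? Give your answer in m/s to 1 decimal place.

Maximum speed ≈ 5.2 m/s

a = μg = 0.46 × 9.8 = 4.508 m/s².
v²/(2a) = d ⇒ v = √(2 × 4.508 × 3) = √27.05 = 5.2010 m/s.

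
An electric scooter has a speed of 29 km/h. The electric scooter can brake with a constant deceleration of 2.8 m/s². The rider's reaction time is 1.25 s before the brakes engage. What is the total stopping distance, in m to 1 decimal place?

Total stopping distance ≈ 21.7 m

29 km/h ÷ 3.6 = 8.0556 m/s.
Reaction distance = v·t_r = 8.0556 × 1.25 = 10.069 m.
Braking distance = v²/(2a) = 8.0556² / (2 × 2.800) = 64.893 / 5.600 = 11.588 m.
Total = 10.069 + 11.588 = 21.657 m.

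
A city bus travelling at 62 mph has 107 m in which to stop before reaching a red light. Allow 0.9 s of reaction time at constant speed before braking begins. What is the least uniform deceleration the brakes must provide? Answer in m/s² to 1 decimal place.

Required deceleration ≈ 4.7 m/s²

62 mph × 0.44704 = 27.7165 m/s.
Distance covered during reaction = 27.7165 × 0.9 = 24.945 m.
Distance available for braking: 107 − 24.945 = 82.055 m.
v² = 2a·d ⇒ a = v²/(2d) = 27.7165² / (2 × 82.055) = 768.204 / 164.110 = 4.6810 m/s².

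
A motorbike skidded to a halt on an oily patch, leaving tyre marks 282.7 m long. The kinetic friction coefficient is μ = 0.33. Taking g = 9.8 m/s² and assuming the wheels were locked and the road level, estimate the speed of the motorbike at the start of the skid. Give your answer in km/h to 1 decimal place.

Initial speed ≈ 153.9 km/h

Deceleration a = μg = 0.33 × 9.8 = 3.234 m/s².
v = √(2a·d) = √(2 × 3.234 × 282.7) = √1828.504 = 42.7610 m/s.
= 42.7610 × 3.6 = 153.940 km/h.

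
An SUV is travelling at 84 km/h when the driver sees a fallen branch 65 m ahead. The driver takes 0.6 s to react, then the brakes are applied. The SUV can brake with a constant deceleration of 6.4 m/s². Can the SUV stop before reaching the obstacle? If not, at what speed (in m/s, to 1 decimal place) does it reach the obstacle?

Yes — it stops about 8.5 m short of the obstacle, so it never reaches it

84 km/h ÷ 3.6 = 23.3333 m/s.
Reaction distance = 23.3333 × 0.6 = 14.000 m.
Braking distance = v²/(2a) = 544.443 / 12.800 = 42.535 m.
Total stopping distance = 14.000 + 42.535 = 56.535 m, vs 65 m available — it stops with 65 − 56.535 = 8.465 m to spare.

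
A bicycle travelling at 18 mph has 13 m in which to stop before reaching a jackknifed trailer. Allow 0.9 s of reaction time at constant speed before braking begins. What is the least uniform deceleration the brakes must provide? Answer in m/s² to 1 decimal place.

Required deceleration ≈ 5.6 m/s²

18 mph × 0.44704 = 8.0467 m/s.
Distance covered during reaction = 8.0467 × 0.9 = 7.242 m.
Distance available for braking: 13 − 7.242 = 5.758 m.
v² = 2a·d ⇒ a = v²/(2d) = 8.0467² / (2 × 5.758) = 64.749 / 11.516 = 5.6225 m/s².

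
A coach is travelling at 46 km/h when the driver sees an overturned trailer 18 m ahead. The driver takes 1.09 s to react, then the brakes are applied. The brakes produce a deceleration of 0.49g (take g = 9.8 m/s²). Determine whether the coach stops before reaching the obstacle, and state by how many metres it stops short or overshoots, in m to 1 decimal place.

No — it overshoots by 12.9 m

46 km/h ÷ 3.6 = 12.7778 m/s.
a = 0.49 × 9.8 = 4.802 m/s².
Reaction distance = 12.7778 × 1.09 = 13.928 m.
Braking distance = v²/(2a) = 163.272 / 9.604 = 17.000 m.
Total stopping distance = 13.928 + 17.000 = 30.928 m, vs 18 m available — it cannot stop in time and overshoots by 30.928 − 18 = 12.928 m.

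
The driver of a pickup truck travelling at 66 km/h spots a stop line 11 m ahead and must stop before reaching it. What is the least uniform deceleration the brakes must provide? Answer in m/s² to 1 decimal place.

66 km/h ÷ 3.6 = 18.3333 m/s.
v² = 2a·d ⇒ a = v²/(2d) = 18.3333² / (2 × 11.000) = 336.110 / 22.000 = 15.2777 m/s².

Required deceleration ≈ 15.3 m/s²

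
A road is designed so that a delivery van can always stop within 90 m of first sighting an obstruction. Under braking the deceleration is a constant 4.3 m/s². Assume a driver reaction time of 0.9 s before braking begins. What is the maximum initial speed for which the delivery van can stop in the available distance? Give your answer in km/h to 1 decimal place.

Maximum speed ≈ 87.2 km/h

Stopping distance: v·t_r + v²/(2a) = 90 with t_r = 0.9 s and a = 4.300 m/s².
So v² + 7.740 v − 774.00 = 0.
Positive root: v = −a·t_r + √((a·t_r)² + 2a·d) = −3.870 + √(14.977 + 774.00) = 24.2187 m/s.
24.2187 m/s × 3.6 = 87.187 km/h.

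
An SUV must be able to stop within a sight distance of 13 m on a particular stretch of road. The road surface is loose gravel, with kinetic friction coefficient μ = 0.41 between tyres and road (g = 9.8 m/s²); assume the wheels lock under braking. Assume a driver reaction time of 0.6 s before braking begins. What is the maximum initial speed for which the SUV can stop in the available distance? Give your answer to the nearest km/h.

a = μg = 0.41 × 9.8 = 4.018 m/s².
Stopping distance: v·t_r + v²/(2a) = 13 with t_r = 0.6 s and a = 4.018 m/s².
So v² + 4.822 v − 104.47 = 0.
Positive root: v = −a·t_r + √((a·t_r)² + 2a·d) = −2.411 + √(5.813 + 104.47) = 8.0906 m/s.
8.0906 m/s × 3.6 = 29.126 km/h.

Maximum speed ≈ 29 km/h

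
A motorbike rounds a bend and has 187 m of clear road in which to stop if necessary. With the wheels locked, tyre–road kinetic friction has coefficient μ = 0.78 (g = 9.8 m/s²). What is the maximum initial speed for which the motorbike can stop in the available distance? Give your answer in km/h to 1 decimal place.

a = μg = 0.78 × 9.8 = 7.644 m/s².
v²/(2a) = d ⇒ v = √(2 × 7.644 × 187) = √2858.86 = 53.4683 m/s.
53.4683 m/s × 3.6 = 192.486 km/h.

Maximum speed ≈ 192.5 km/h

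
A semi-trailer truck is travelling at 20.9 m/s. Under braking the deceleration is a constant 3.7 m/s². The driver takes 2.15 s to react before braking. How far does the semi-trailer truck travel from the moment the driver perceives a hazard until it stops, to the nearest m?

Reaction distance = v·t_r = 20.9000 × 2.15 = 44.935 m.
Braking distance = v²/(2a) = 20.9000² / (2 × 3.700) = 436.810 / 7.400 = 59.028 m.
Total = 44.935 + 59.028 = 103.963 m.

Total stopping distance ≈ 104 m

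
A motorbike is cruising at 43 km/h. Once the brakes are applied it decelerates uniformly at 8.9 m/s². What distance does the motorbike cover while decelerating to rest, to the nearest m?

Braking distance ≈ 8 m

43 km/h ÷ 3.6 = 11.9444 m/s.
Braking distance = v²/(2a) = 11.9444² / (2 × 8.900) = 142.669 / 17.800 = 8.015 m.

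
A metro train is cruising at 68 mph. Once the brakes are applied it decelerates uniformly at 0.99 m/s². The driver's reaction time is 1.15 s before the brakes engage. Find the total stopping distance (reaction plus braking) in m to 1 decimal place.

Total stopping distance ≈ 501.7 m

68 mph × 0.44704 = 30.3987 m/s.
Reaction distance = v·t_r = 30.3987 × 1.15 = 34.959 m.
Braking distance = v²/(2a) = 30.3987² / (2 × 0.990) = 924.081 / 1.980 = 466.708 m.
Total = 34.959 + 466.708 = 501.667 m.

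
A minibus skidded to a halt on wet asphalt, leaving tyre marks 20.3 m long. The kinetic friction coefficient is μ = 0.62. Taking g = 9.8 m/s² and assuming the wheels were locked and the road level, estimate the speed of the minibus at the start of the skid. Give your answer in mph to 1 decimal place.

Initial speed ≈ 35.1 mph

Deceleration a = μg = 0.62 × 9.8 = 6.076 m/s².
v = √(2a·d) = √(2 × 6.076 × 20.3) = √246.686 = 15.7062 m/s.
= 15.7062 ÷ 0.44704 = 35.134 mph.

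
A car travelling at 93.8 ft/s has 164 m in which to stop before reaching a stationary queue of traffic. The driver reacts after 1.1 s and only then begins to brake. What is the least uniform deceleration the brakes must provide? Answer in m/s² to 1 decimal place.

93.8 ft/s × 0.3048 = 28.5902 m/s.
Distance covered during reaction = 28.5902 × 1.1 = 31.449 m.
Distance available for braking: 164 − 31.449 = 132.551 m.
v² = 2a·d ⇒ a = v²/(2d) = 28.5902² / (2 × 132.551) = 817.400 / 265.102 = 3.0833 m/s².

Required deceleration ≈ 3.1 m/s²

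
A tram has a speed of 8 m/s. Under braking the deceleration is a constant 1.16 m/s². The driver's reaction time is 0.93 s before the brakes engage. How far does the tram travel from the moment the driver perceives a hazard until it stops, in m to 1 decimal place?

Total stopping distance ≈ 35.0 m

Reaction distance = v·t_r = 8.0000 × 0.93 = 7.440 m.
Braking distance = v²/(2a) = 8.0000² / (2 × 1.160) = 64.000 / 2.320 = 27.586 m.
Total = 7.440 + 27.586 = 35.026 m.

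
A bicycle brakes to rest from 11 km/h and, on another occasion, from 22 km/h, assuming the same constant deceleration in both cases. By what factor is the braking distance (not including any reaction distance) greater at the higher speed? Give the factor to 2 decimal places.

Factor ≈ 4.00

Braking distance d = v²/(2a), so with a fixed, d ∝ v².
Factor = (22/11)² = 2.0000² = 4.0000.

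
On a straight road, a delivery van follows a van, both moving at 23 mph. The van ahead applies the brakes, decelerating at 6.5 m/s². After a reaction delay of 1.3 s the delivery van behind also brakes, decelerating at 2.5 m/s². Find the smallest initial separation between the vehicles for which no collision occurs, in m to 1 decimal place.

Minimum gap ≈ 26.4 m

23 mph × 0.44704 = 10.2819 m/s.
Leader travels v²/(2a_L) = 105.717 / 13.000 = 8.132 m before stopping.
Follower covers v·t_r = 10.2819 × 1.3 = 13.366 m while reacting, then v²/(2a_F) = 105.717 / 5.000 = 21.143 m while braking, for a total of 13.366 + 21.143 = 34.509 m.
Since a_F ≤ a_L and the follower starts braking later, the follower is never slower than the leader, so the closest approach is when both have stopped.
Minimum gap = 34.509 − 8.132 = 26.377 m.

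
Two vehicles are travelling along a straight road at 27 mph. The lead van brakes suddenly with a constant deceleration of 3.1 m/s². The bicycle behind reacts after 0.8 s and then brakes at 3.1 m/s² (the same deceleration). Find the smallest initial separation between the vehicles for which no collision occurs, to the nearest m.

Minimum gap ≈ 10 m

27 mph × 0.44704 = 12.0701 m/s.
Leader travels v²/(2a_L) = 145.687 / 6.200 = 23.498 m before stopping.
Follower covers v·t_r = 12.0701 × 0.8 = 9.656 m while reacting, then v²/(2a_F) = 145.687 / 6.200 = 23.498 m while braking, for a total of 9.656 + 23.498 = 33.154 m.
Since a_F ≤ a_L and the follower starts braking later, the follower is never slower than the leader, so the closest approach is when both have stopped.
Minimum gap = 33.154 − 23.498 = 9.656 m.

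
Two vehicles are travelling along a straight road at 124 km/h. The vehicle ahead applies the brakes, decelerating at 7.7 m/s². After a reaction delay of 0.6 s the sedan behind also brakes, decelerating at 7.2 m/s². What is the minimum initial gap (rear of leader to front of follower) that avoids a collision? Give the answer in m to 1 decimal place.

124 km/h ÷ 3.6 = 34.4444 m/s.
Leader travels v²/(2a_L) = 1186.417 / 15.400 = 77.040 m before stopping.
Follower covers v·t_r = 34.4444 × 0.6 = 20.667 m while reacting, then v²/(2a_F) = 1186.417 / 14.400 = 82.390 m while braking, for a total of 20.667 + 82.390 = 103.057 m.
Since a_F ≤ a_L and the follower starts braking later, the follower is never slower than the leader, so the closest approach is when both have stopped.
Minimum gap = 103.057 − 77.040 = 26.017 m.

Minimum gap ≈ 26.0 m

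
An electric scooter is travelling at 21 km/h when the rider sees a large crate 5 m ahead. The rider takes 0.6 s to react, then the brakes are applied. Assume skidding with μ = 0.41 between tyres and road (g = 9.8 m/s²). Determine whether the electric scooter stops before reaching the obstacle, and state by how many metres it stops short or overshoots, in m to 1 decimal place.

21 km/h ÷ 3.6 = 5.8333 m/s.
a = μg = 0.41 × 9.8 = 4.018 m/s².
Reaction distance = 5.8333 × 0.6 = 3.500 m.
Braking distance = v²/(2a) = 34.027 / 8.036 = 4.234 m.
Total stopping distance = 3.500 + 4.234 = 7.734 m, vs 5 m available — it cannot stop in time and overshoots by 7.734 − 5 = 2.734 m.

No — it overshoots by 2.7 m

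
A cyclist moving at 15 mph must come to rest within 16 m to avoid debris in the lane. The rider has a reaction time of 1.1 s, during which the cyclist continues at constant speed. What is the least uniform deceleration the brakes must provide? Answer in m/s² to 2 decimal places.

15 mph × 0.44704 = 6.7056 m/s.
Distance covered during reaction = 6.7056 × 1.1 = 7.376 m.
Distance available for braking: 16 − 7.376 = 8.624 m.
v² = 2a·d ⇒ a = v²/(2d) = 6.7056² / (2 × 8.624) = 44.965 / 17.248 = 2.6070 m/s².

Required deceleration ≈ 2.61 m/s²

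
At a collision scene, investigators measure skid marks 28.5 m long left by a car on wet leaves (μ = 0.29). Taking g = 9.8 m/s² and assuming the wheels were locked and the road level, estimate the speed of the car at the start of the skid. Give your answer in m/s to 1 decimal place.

Deceleration a = μg = 0.29 × 9.8 = 2.842 m/s².
v = √(2a·d) = √(2 × 2.842 × 28.5) = √161.994 = 12.7277 m/s.

Initial speed ≈ 12.7 m/s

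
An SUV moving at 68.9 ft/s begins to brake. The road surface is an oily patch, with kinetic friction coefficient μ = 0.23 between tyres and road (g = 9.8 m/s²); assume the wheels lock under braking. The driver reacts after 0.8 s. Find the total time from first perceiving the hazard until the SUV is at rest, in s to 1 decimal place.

68.9 ft/s × 0.3048 = 21.0007 m/s.
a = μg = 0.23 × 9.8 = 2.254 m/s².
Braking time = v/a = 21.0007 / 2.254 = 9.317 s.
Total = 0.8 + 9.317 = 10.117 s.

Total time ≈ 10.1 s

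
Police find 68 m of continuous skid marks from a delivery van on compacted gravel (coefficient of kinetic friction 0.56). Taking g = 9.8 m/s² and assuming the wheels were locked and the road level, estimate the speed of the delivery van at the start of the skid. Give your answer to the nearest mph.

Initial speed ≈ 61 mph

Deceleration a = μg = 0.56 × 9.8 = 5.488 m/s².
v = √(2a·d) = √(2 × 5.488 × 68) = √746.368 = 27.3197 m/s.
= 27.3197 ÷ 0.44704 = 61.112 mph.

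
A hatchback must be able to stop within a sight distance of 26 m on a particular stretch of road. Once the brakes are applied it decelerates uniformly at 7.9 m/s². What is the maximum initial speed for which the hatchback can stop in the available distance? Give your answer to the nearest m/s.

Maximum speed ≈ 20 m/s

v²/(2a) = d ⇒ v = √(2 × 7.900 × 26) = √410.80 = 20.2682 m/s.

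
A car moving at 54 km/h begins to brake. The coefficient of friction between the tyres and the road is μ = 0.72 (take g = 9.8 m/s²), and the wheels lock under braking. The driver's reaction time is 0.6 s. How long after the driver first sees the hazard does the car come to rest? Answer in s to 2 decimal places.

Total time ≈ 2.73 s

54 km/h ÷ 3.6 = 15.0000 m/s.
a = μg = 0.72 × 9.8 = 7.056 m/s².
Braking time = v/a = 15.0000 / 7.056 = 2.126 s.
Total = 0.6 + 2.126 = 2.726 s.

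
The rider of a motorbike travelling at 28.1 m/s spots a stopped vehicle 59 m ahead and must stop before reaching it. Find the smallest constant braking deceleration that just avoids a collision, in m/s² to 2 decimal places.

Required deceleration ≈ 6.69 m/s²

v² = 2a·d ⇒ a = v²/(2d) = 28.1000² / (2 × 59.000) = 789.610 / 118.000 = 6.6916 m/s².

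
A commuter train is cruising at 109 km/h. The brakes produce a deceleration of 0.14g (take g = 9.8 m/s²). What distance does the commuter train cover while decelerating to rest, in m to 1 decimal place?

Braking distance ≈ 334.1 m

109 km/h ÷ 3.6 = 30.2778 m/s.
a = 0.14 × 9.8 = 1.372 m/s².
Braking distance = v²/(2a) = 30.2778² / (2 × 1.372) = 916.745 / 2.744 = 334.091 m.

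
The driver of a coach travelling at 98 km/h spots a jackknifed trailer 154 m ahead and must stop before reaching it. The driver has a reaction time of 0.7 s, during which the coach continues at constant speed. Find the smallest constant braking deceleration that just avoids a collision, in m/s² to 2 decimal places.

98 km/h ÷ 3.6 = 27.2222 m/s.
Distance covered during reaction = 27.2222 × 0.7 = 19.056 m.
Distance available for braking: 154 − 19.056 = 134.944 m.
v² = 2a·d ⇒ a = v²/(2d) = 27.2222² / (2 × 134.944) = 741.048 / 269.888 = 2.7458 m/s².

Required deceleration ≈ 2.75 m/s²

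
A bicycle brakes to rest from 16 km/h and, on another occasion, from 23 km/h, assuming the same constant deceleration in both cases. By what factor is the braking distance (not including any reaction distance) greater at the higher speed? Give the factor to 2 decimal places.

Factor ≈ 2.07

Braking distance d = v²/(2a), so with a fixed, d ∝ v².
Factor = (23/16)² = 1.4375² = 2.0664.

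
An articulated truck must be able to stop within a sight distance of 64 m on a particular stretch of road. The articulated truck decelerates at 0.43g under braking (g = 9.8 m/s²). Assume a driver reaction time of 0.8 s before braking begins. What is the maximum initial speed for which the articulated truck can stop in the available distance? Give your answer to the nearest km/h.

a = 0.43 × 9.8 = 4.214 m/s².
Stopping distance: v·t_r + v²/(2a) = 64 with t_r = 0.8 s and a = 4.214 m/s².
So v² + 6.742 v − 539.39 = 0.
Positive root: v = −a·t_r + √((a·t_r)² + 2a·d) = −3.371 + √(11.364 + 539.39) = 20.0971 m/s.
20.0971 m/s × 3.6 = 72.350 km/h.

Maximum speed ≈ 72 km/h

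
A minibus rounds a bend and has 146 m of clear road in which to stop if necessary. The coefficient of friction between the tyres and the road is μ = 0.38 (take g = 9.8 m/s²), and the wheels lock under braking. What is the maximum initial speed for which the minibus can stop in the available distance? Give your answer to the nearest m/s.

Maximum speed ≈ 33 m/s

a = μg = 0.38 × 9.8 = 3.724 m/s².
v²/(2a) = d ⇒ v = √(2 × 3.724 × 146) = √1087.41 = 32.9759 m/s.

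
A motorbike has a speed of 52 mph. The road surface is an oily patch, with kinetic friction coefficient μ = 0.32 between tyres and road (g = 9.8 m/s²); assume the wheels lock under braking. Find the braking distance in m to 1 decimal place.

52 mph × 0.44704 = 23.2461 m/s.
a = μg = 0.32 × 9.8 = 3.136 m/s².
Braking distance = v²/(2a) = 23.2461² / (2 × 3.136) = 540.381 / 6.272 = 86.158 m.

Braking distance ≈ 86.2 m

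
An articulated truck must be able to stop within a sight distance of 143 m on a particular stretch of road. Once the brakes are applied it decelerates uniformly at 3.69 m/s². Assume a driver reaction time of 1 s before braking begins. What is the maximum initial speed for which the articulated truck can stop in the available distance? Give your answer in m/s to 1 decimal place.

Stopping distance: v·t_r + v²/(2a) = 143 with t_r = 1 s and a = 3.690 m/s².
So v² + 7.380 v − 1055.34 = 0.
Positive root: v = −a·t_r + √((a·t_r)² + 2a·d) = −3.690 + √(13.616 + 1055.34) = 29.0049 m/s.

Maximum speed ≈ 29.0 m/s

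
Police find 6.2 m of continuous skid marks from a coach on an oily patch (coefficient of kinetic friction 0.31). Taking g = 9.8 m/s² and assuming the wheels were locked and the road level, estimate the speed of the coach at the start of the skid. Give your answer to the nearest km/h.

Initial speed ≈ 22 km/h

Deceleration a = μg = 0.31 × 9.8 = 3.038 m/s².
v = √(2a·d) = √(2 × 3.038 × 6.2) = √37.671 = 6.1377 m/s.
= 6.1377 × 3.6 = 22.096 km/h.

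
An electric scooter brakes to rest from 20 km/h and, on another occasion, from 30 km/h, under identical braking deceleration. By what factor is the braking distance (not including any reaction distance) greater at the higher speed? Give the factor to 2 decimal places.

Braking distance d = v²/(2a), so with a fixed, d ∝ v².
Factor = (30/20)² = 1.5000² = 2.2500.

Factor ≈ 2.25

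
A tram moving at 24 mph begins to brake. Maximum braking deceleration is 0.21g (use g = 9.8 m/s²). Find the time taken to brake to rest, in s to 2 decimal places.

24 mph × 0.44704 = 10.7290 m/s.
a = 0.21 × 9.8 = 2.058 m/s².
Braking time = v/a = 10.7290 / 2.058 = 5.213 s.

Braking time ≈ 5.21 s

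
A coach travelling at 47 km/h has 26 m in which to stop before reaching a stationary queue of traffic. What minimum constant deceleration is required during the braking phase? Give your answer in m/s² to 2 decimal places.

47 km/h ÷ 3.6 = 13.0556 m/s.
v² = 2a·d ⇒ a = v²/(2d) = 13.0556² / (2 × 26.000) = 170.449 / 52.000 = 3.2779 m/s².

Required deceleration ≈ 3.28 m/s²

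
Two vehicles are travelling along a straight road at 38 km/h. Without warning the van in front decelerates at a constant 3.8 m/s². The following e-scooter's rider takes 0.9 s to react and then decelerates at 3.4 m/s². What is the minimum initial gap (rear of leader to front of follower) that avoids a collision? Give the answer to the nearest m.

38 km/h ÷ 3.6 = 10.5556 m/s.
Leader travels v²/(2a_L) = 111.421 / 7.600 = 14.661 m before stopping.
Follower covers v·t_r = 10.5556 × 0.9 = 9.500 m while reacting, then v²/(2a_F) = 111.421 / 6.800 = 16.385 m while braking, for a total of 9.500 + 16.385 = 25.885 m.
Since a_F ≤ a_L and the follower starts braking later, the follower is never slower than the leader, so the closest approach is when both have stopped.
Minimum gap = 25.885 − 14.661 = 11.224 m.

Minimum gap ≈ 11 m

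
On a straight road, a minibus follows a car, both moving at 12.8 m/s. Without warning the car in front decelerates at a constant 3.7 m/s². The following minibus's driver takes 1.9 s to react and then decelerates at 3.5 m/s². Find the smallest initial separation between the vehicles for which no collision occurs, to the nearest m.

Minimum gap ≈ 26 m

Leader travels v²/(2a_L) = 163.840 / 7.400 = 22.141 m before stopping.
Follower covers v·t_r = 12.8000 × 1.9 = 24.320 m while reacting, then v²/(2a_F) = 163.840 / 7.000 = 23.406 m while braking, for a total of 24.320 + 23.406 = 47.726 m.
Since a_F ≤ a_L and the follower starts braking later, the follower is never slower than the leader, so the closest approach is when both have stopped.
Minimum gap = 47.726 − 22.141 = 25.585 m.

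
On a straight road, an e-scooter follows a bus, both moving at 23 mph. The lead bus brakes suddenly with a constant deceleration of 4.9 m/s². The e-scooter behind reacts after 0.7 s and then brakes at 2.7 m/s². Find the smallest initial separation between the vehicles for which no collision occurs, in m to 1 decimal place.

23 mph × 0.44704 = 10.2819 m/s.
Leader travels v²/(2a_L) = 105.717 / 9.800 = 10.787 m before stopping.
Follower covers v·t_r = 10.2819 × 0.7 = 7.197 m while reacting, then v²/(2a_F) = 105.717 / 5.400 = 19.577 m while braking, for a total of 7.197 + 19.577 = 26.774 m.
Since a_F ≤ a_L and the follower starts braking later, the follower is never slower than the leader, so the closest approach is when both have stopped.
Minimum gap = 26.774 − 10.787 = 15.987 m.

Minimum gap ≈ 16.0 m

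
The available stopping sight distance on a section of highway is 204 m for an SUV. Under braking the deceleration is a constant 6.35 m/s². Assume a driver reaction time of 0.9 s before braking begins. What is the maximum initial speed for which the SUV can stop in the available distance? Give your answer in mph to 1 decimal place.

Stopping distance: v·t_r + v²/(2a) = 204 with t_r = 0.9 s and a = 6.350 m/s².
So v² + 11.430 v − 2590.80 = 0.
Positive root: v = −a·t_r + √((a·t_r)² + 2a·d) = −5.715 + √(32.661 + 2590.80) = 45.5047 m/s.
45.5047 m/s ÷ 0.44704 = 101.791 mph.

Maximum speed ≈ 101.8 mph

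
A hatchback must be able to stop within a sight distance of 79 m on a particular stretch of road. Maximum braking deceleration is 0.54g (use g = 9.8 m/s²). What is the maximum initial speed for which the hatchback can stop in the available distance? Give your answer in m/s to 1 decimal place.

Maximum speed ≈ 28.9 m/s

a = 0.54 × 9.8 = 5.292 m/s².
v²/(2a) = d ⇒ v = √(2 × 5.292 × 79) = √836.14 = 28.9161 m/s.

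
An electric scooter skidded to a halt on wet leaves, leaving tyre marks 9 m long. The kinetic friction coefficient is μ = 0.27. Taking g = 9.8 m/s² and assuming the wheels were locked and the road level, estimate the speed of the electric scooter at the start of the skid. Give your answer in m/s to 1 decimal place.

Initial speed ≈ 6.9 m/s

Deceleration a = μg = 0.27 × 9.8 = 2.646 m/s².
v = √(2a·d) = √(2 × 2.646 × 9) = √47.628 = 6.9013 m/s.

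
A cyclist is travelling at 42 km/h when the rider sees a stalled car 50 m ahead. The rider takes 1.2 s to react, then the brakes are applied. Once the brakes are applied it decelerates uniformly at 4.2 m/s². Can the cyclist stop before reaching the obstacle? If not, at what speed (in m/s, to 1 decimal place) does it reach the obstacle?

Yes — it stops about 19.8 m short of the obstacle, so it never reaches it

42 km/h ÷ 3.6 = 11.6667 m/s.
Reaction distance = 11.6667 × 1.2 = 14.000 m.
Braking distance = v²/(2a) = 136.112 / 8.400 = 16.204 m.
Total stopping distance = 14.000 + 16.204 = 30.204 m, vs 50 m available — it stops with 50 − 30.204 = 19.796 m to spare.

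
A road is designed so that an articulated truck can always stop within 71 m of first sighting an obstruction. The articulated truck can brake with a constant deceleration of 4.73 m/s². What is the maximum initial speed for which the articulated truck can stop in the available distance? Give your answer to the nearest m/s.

Maximum speed ≈ 26 m/s

v²/(2a) = d ⇒ v = √(2 × 4.730 × 71) = √671.66 = 25.9164 m/s.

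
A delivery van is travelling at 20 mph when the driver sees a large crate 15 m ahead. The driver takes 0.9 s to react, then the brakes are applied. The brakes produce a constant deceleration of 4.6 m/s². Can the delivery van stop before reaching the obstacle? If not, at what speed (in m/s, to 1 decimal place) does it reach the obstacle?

No — it strikes the obstacle at 4.0 m/s

20 mph × 0.44704 = 8.9408 m/s.
Reaction distance = 8.9408 × 0.9 = 8.047 m.
Braking distance needed to stop: v²/(2a) = 79.938 / 9.200 = 8.689 m, so total needed = 8.047 + 8.689 = 16.736 m > 15 m — it cannot stop.
Distance remaining when braking begins: 15 − 8.047 = 6.953 m.
v² = v₀² − 2a·d = 79.938 − 2 × 4.600 × 6.953 = 15.970 m²/s².
v = √15.970 = 3.996 m/s.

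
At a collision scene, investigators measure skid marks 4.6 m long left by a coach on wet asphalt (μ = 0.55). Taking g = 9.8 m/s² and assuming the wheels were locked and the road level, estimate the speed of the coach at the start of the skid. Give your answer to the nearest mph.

Initial speed ≈ 16 mph

Deceleration a = μg = 0.55 × 9.8 = 5.390 m/s².
v = √(2a·d) = √(2 × 5.390 × 4.6) = √49.588 = 7.0419 m/s.
= 7.0419 ÷ 0.44704 = 15.752 mph.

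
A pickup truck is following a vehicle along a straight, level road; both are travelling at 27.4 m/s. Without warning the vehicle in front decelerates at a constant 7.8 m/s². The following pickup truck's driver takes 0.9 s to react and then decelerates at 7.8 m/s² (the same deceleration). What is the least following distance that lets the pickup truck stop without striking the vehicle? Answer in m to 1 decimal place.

Leader travels v²/(2a_L) = 750.760 / 15.600 = 48.126 m before stopping.
Follower covers v·t_r = 27.4000 × 0.9 = 24.660 m while reacting, then v²/(2a_F) = 750.760 / 15.600 = 48.126 m while braking, for a total of 24.660 + 48.126 = 72.786 m.
Since a_F ≤ a_L and the follower starts braking later, the follower is never slower than the leader, so the closest approach is when both have stopped.
Minimum gap = 72.786 − 48.126 = 24.660 m.

Minimum gap ≈ 24.7 m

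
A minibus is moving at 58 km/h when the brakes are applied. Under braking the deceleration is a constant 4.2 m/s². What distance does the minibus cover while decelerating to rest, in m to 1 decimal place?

58 km/h ÷ 3.6 = 16.1111 m/s.
Braking distance = v²/(2a) = 16.1111² / (2 × 4.200) = 259.568 / 8.400 = 30.901 m.

Braking distance ≈ 30.9 m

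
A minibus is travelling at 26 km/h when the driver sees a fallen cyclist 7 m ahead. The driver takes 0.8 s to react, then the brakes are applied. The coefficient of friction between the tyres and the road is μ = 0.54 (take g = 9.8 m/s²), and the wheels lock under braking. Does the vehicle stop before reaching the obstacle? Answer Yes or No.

No

26 km/h ÷ 3.6 = 7.2222 m/s.
a = μg = 0.54 × 9.8 = 5.292 m/s².
Reaction distance = 7.2222 × 0.8 = 5.778 m.
Braking distance = v²/(2a) = 52.160 / 10.584 = 4.928 m.
Total stopping distance = 5.778 + 4.928 = 10.706 m, vs 7 m available — it cannot stop in time and overshoots by 10.706 − 7 = 3.706 m.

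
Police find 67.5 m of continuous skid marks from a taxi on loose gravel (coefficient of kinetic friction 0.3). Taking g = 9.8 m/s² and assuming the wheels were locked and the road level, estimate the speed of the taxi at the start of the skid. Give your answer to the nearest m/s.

Initial speed ≈ 20 m/s

Deceleration a = μg = 0.3 × 9.8 = 2.940 m/s².
v = √(2a·d) = √(2 × 2.940 × 67.5) = √396.900 = 19.9223 m/s.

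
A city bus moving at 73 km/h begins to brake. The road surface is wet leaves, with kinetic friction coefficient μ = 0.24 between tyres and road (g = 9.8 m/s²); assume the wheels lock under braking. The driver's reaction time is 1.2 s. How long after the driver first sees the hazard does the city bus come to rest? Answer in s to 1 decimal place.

Total time ≈ 9.8 s

73 km/h ÷ 3.6 = 20.2778 m/s.
a = μg = 0.24 × 9.8 = 2.352 m/s².
Braking time = v/a = 20.2778 / 2.352 = 8.622 s.
Total = 1.2 + 8.622 = 9.822 s.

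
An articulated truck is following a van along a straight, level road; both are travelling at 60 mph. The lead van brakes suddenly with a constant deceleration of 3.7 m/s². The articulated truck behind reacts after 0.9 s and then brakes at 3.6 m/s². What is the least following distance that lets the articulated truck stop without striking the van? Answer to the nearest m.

Minimum gap ≈ 27 m

60 mph × 0.44704 = 26.8224 m/s.
Leader travels v²/(2a_L) = 719.441 / 7.400 = 97.222 m before stopping.
Follower covers v·t_r = 26.8224 × 0.9 = 24.140 m while reacting, then v²/(2a_F) = 719.441 / 7.200 = 99.922 m while braking, for a total of 24.140 + 99.922 = 124.062 m.
Since a_F ≤ a_L and the follower starts braking later, the follower is never slower than the leader, so the closest approach is when both have stopped.
Minimum gap = 124.062 − 97.222 = 26.840 m.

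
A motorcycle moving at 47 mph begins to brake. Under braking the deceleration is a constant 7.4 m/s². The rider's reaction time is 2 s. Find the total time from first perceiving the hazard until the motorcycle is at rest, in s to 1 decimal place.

Total time ≈ 4.8 s

47 mph × 0.44704 = 21.0109 m/s.
Braking time = v/a = 21.0109 / 7.400 = 2.839 s.
Total = 2 + 2.839 = 4.839 s.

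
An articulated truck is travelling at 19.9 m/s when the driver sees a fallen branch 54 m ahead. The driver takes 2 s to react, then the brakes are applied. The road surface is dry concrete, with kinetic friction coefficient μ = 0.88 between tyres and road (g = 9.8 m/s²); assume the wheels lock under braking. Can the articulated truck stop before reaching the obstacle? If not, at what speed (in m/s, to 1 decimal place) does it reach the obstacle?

a = μg = 0.88 × 9.8 = 8.624 m/s².
Reaction distance = 19.9000 × 2 = 39.800 m.
Braking distance needed to stop: v²/(2a) = 396.010 / 17.248 = 22.960 m, so total needed = 39.800 + 22.960 = 62.760 m > 54 m — it cannot stop.
Distance remaining when braking begins: 54 − 39.800 = 14.200 m.
v² = v₀² − 2a·d = 396.010 − 2 × 8.624 × 14.200 = 151.088 m²/s².
v = √151.088 = 12.292 m/s.

No — it strikes the obstacle at 12.3 m/s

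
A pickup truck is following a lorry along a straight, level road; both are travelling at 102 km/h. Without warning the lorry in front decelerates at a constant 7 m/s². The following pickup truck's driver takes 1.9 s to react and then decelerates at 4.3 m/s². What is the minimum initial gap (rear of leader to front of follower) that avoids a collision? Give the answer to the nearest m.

102 km/h ÷ 3.6 = 28.3333 m/s.
Leader travels v²/(2a_L) = 802.776 / 14.000 = 57.341 m before stopping.
Follower covers v·t_r = 28.3333 × 1.9 = 53.833 m while reacting, then v²/(2a_F) = 802.776 / 8.600 = 93.346 m while braking, for a total of 53.833 + 93.346 = 147.179 m.
Since a_F ≤ a_L and the follower starts braking later, the follower is never slower than the leader, so the closest approach is when both have stopped.
Minimum gap = 147.179 − 57.341 = 89.838 m.

Minimum gap ≈ 90 m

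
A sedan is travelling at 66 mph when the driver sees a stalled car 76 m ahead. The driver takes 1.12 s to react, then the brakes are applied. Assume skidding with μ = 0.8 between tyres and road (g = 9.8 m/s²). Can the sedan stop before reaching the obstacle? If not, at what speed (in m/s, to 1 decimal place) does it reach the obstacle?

66 mph × 0.44704 = 29.5046 m/s.
a = μg = 0.8 × 9.8 = 7.840 m/s².
Reaction distance = 29.5046 × 1.12 = 33.045 m.
Braking distance needed to stop: v²/(2a) = 870.521 / 15.680 = 55.518 m, so total needed = 33.045 + 55.518 = 88.563 m > 76 m — it cannot stop.
Distance remaining when braking begins: 76 − 33.045 = 42.955 m.
v² = v₀² − 2a·d = 870.521 − 2 × 7.840 × 42.955 = 196.987 m²/s².
v = √196.987 = 14.035 m/s.

No — it strikes the obstacle at 14.0 m/s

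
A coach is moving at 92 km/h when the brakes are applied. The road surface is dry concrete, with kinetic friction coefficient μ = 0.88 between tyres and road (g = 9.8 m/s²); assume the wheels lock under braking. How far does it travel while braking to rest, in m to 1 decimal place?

92 km/h ÷ 3.6 = 25.5556 m/s.
a = μg = 0.88 × 9.8 = 8.624 m/s².
Braking distance = v²/(2a) = 25.5556² / (2 × 8.624) = 653.089 / 17.248 = 37.865 m.

Braking distance ≈ 37.9 m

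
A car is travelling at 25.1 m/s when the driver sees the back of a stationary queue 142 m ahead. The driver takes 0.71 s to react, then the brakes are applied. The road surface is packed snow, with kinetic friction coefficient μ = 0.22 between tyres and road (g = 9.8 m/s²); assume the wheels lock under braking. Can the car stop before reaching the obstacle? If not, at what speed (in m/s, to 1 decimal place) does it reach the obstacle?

No — it strikes the obstacle at 9.7 m/s

a = μg = 0.22 × 9.8 = 2.156 m/s².
Reaction distance = 25.1000 × 0.71 = 17.821 m.
Braking distance needed to stop: v²/(2a) = 630.010 / 4.312 = 146.106 m, so total needed = 17.821 + 146.106 = 163.927 m > 142 m — it cannot stop.
Distance remaining when braking begins: 142 − 17.821 = 124.179 m.
v² = v₀² − 2a·d = 630.010 − 2 × 2.156 × 124.179 = 94.550 m²/s².
v = √94.550 = 9.724 m/s.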